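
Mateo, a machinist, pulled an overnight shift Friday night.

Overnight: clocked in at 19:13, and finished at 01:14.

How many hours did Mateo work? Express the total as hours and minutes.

Overnight: 19:13 → midnight = 4 h 47 min; midnight → 01:14 = 1 h 14 min; span 6 h 1 min

6 h 1 min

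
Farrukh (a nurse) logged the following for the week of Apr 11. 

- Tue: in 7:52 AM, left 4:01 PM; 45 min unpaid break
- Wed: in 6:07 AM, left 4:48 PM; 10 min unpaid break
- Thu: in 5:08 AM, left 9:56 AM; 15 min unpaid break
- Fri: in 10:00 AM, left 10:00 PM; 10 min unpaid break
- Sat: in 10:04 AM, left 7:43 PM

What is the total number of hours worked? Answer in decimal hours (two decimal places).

43.95 hours

Tue: 7:52 AM–4:01 PM = 8 h 9 min; less 45 min break → 7 h 24 min
Wed: 6:07 AM–4:48 PM = 10 h 41 min; less 10 min break → 10 h 31 min
Thu: 5:08 AM–9:56 AM = 4 h 48 min; less 15 min break → 4 h 33 min
Fri: 10:00 AM–10:00 PM = 12 h 0 min; less 10 min break → 11 h 50 min
Sat: 10:04 AM–7:43 PM = 9 h 39 min
Total: 7 h 24 min + 10 h 31 min + 4 h 33 min + 11 h 50 min + 9 h 39 min = 43 h 57 min.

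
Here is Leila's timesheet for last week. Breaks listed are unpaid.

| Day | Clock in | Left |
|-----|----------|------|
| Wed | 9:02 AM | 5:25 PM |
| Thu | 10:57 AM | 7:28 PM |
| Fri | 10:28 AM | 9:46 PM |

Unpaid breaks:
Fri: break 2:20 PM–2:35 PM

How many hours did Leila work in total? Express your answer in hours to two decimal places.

27.95 hours

Wed: 9:02 AM–5:25 PM = 8 h 23 min
Thu: 10:57 AM–7:28 PM = 8 h 31 min
Fri: 10:28 AM–9:46 PM = 11 h 18 min; less 15 min break → 11 h 3 min
Total: 8 h 23 min + 8 h 31 min + 11 h 3 min = 27 h 57 min.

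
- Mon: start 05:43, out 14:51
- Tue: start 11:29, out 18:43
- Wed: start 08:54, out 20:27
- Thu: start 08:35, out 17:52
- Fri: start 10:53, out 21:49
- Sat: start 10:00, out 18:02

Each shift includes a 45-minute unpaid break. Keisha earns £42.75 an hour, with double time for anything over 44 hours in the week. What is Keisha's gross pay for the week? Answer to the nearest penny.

Mon: 05:43–14:51 = 9 h 8 min; less 45 min break → 8 h 23 min
Tue: 11:29–18:43 = 7 h 14 min; less 45 min break → 6 h 29 min
Wed: 08:54–20:27 = 11 h 33 min; less 45 min break → 10 h 48 min
Thu: 08:35–17:52 = 9 h 17 min; less 45 min break → 8 h 32 min
Fri: 10:53–21:49 = 10 h 56 min; less 45 min break → 10 h 11 min
Sat: 10:00–18:02 = 8 h 2 min; less 45 min break → 7 h 17 min
Total worked: 51 h 40 min = 3100 min.
Regular 44 h 0 min = 2640 min at £42.75/h; overtime 7 h 40 min = 460 min at £85.50/h.
Pay = (2640 × £42.75 + 460 × £85.50) ÷ 60 = £2536.50.

£2536.50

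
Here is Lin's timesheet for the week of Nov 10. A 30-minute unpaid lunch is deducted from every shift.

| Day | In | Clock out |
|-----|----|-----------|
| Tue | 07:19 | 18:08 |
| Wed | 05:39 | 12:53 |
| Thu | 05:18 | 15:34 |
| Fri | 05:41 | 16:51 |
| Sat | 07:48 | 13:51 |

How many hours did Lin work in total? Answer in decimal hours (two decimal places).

43.03 hours

Tue: 07:19–18:08 = 10 h 49 min; less 30 min break → 10 h 19 min
Wed: 05:39–12:53 = 7 h 14 min; less 30 min break → 6 h 44 min
Thu: 05:18–15:34 = 10 h 16 min; less 30 min break → 9 h 46 min
Fri: 05:41–16:51 = 11 h 10 min; less 30 min break → 10 h 40 min
Sat: 07:48–13:51 = 6 h 3 min; less 30 min break → 5 h 33 min
Total: 10 h 19 min + 6 h 44 min + 9 h 46 min + 10 h 40 min + 5 h 33 min = 43 h 2 min.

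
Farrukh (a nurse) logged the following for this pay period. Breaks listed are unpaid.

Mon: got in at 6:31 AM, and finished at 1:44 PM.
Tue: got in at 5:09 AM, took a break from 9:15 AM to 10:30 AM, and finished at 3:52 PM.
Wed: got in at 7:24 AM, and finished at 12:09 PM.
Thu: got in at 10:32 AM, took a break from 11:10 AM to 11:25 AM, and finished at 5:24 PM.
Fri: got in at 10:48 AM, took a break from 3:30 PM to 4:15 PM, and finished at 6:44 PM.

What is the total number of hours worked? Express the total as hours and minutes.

35 h 14 min

Mon: 6:31 AM–1:44 PM = 7 h 13 min
Tue: 5:09 AM–3:52 PM = 10 h 43 min; less 75 min break → 9 h 28 min
Wed: 7:24 AM–12:09 PM = 4 h 45 min
Thu: 10:32 AM–5:24 PM = 6 h 52 min; less 15 min break → 6 h 37 min
Fri: 10:48 AM–6:44 PM = 7 h 56 min; less 45 min break → 7 h 11 min
Total: 7 h 13 min + 9 h 28 min + 4 h 45 min + 6 h 37 min + 7 h 11 min = 35 h 14 min.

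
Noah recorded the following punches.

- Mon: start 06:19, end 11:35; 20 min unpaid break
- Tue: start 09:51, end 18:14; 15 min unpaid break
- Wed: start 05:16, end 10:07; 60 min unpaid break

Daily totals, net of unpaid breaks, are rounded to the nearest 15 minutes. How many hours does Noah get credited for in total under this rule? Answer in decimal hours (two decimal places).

17.00 hours

Mon: 06:19–11:35 = 5 h 16 min − 20 min = 4 h 56 min → rounds to 5 h 0 min
Tue: 09:51–18:14 = 8 h 23 min − 15 min = 8 h 8 min → rounds to 8 h 15 min
Wed: 05:16–10:07 = 4 h 51 min − 60 min = 3 h 51 min → rounds to 3 h 45 min
Total credited: 17 h 0 min.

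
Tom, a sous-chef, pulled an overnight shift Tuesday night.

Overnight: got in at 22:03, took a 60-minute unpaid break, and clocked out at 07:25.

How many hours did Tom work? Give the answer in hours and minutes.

Overnight: 22:03 → midnight = 1 h 57 min; midnight → 07:25 = 7 h 25 min; span 9 h 22 min; less 60 min break → 8 h 22 min

8 h 22 min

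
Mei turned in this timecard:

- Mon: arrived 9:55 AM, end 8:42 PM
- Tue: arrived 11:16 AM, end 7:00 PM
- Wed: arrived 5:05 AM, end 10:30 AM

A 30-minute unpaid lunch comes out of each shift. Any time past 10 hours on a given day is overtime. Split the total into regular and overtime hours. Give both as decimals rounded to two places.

Mon: 9:55 AM–8:42 PM = 10 h 47 min; less 30 min break → 10 h 17 min
Tue: 11:16 AM–7:00 PM = 7 h 44 min; less 30 min break → 7 h 14 min
Wed: 5:05 AM–10:30 AM = 5 h 25 min; less 30 min break → 4 h 55 min
Mon reg 10 h 0 min / OT 0 h 17 min; Tue reg 7 h 14 min / OT 0 h 0 min; Wed reg 4 h 55 min / OT 0 h 0 min.
Totals: regular 22 h 9 min, overtime 0 h 17 min.

Regular 22.15 hours, overtime 0.28 hours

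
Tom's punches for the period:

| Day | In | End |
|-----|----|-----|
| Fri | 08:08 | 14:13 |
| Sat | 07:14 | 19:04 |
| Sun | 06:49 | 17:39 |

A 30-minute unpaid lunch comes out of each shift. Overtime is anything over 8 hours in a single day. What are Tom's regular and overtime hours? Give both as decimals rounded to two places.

Regular 21.58 hours, overtime 5.67 hours

Fri: 08:08–14:13 = 6 h 5 min; less 30 min break → 5 h 35 min
Sat: 07:14–19:04 = 11 h 50 min; less 30 min break → 11 h 20 min
Sun: 06:49–17:39 = 10 h 50 min; less 30 min break → 10 h 20 min
Fri reg 5 h 35 min / OT 0 h 0 min; Sat reg 8 h 0 min / OT 3 h 20 min; Sun reg 8 h 0 min / OT 2 h 20 min.
Totals: regular 21 h 35 min, overtime 5 h 40 min.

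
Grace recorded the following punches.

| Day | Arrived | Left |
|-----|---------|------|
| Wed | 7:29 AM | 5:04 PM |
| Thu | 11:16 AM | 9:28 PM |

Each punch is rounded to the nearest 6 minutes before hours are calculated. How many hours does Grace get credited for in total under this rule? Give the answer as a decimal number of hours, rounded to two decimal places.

19.80 hours

Wed: in 7:29 AM→7:30 AM, out 5:04 PM→5:06 PM; 9 h 36 min
Thu: in 11:16 AM→11:18 AM, out 9:28 PM→9:30 PM; 10 h 12 min
Total credited: 19 h 48 min.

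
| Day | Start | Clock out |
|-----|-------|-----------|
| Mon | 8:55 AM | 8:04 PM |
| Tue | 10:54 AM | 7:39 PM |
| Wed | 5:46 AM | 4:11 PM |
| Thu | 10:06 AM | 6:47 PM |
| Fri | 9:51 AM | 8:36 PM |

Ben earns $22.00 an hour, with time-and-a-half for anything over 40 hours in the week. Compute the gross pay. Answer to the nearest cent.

$1201.75

Mon: 8:55 AM–8:04 PM = 11 h 9 min
Tue: 10:54 AM–7:39 PM = 8 h 45 min
Wed: 5:46 AM–4:11 PM = 10 h 25 min
Thu: 10:06 AM–6:47 PM = 8 h 41 min
Fri: 9:51 AM–8:36 PM = 10 h 45 min
Total worked: 49 h 45 min = 2985 min.
Regular 40 h 0 min = 2400 min at $22.00/h; overtime 9 h 45 min = 585 min at $33.00/h.
Pay = (2400 × $22.00 + 585 × $33.00) ÷ 60 = $1201.75.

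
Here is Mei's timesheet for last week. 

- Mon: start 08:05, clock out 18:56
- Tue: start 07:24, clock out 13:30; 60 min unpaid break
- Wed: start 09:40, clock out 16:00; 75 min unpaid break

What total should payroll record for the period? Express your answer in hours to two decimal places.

21.03 hours

Mon: 08:05–18:56 = 10 h 51 min
Tue: 07:24–13:30 = 6 h 6 min; less 60 min break → 5 h 6 min
Wed: 09:40–16:00 = 6 h 20 min; less 75 min break → 5 h 5 min
Total: 10 h 51 min + 5 h 6 min + 5 h 5 min = 21 h 2 min.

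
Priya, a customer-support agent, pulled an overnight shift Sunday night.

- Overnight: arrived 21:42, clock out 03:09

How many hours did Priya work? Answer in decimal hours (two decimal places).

Overnight: 21:42 → midnight = 2 h 18 min; midnight → 03:09 = 3 h 9 min; span 5 h 27 min

5.45 hours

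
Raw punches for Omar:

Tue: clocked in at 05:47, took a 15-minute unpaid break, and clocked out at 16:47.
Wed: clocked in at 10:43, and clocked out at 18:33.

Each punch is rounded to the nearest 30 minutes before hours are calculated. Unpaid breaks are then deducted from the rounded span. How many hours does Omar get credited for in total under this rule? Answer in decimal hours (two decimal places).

18.75 hours

Tue: in 05:47→06:00, out 16:47→17:00; 11 h 0 min − 15 min = 10 h 45 min
Wed: in 10:43→10:30, out 18:33→18:30; 8 h 0 min
Total credited: 18 h 45 min.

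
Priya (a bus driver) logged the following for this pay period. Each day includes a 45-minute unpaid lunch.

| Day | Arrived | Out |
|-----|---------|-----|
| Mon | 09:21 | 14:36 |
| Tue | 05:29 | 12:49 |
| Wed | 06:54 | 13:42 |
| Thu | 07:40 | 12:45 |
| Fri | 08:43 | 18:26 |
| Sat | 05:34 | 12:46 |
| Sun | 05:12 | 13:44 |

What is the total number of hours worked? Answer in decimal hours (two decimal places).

44.67 hours

Mon: 09:21–14:36 = 5 h 15 min; less 45 min break → 4 h 30 min
Tue: 05:29–12:49 = 7 h 20 min; less 45 min break → 6 h 35 min
Wed: 06:54–13:42 = 6 h 48 min; less 45 min break → 6 h 3 min
Thu: 07:40–12:45 = 5 h 5 min; less 45 min break → 4 h 20 min
Fri: 08:43–18:26 = 9 h 43 min; less 45 min break → 8 h 58 min
Sat: 05:34–12:46 = 7 h 12 min; less 45 min break → 6 h 27 min
Sun: 05:12–13:44 = 8 h 32 min; less 45 min break → 7 h 47 min
Total: 4 h 30 min + 6 h 35 min + 6 h 3 min + 4 h 20 min + 8 h 58 min + 6 h 27 min + 7 h 47 min = 44 h 40 min.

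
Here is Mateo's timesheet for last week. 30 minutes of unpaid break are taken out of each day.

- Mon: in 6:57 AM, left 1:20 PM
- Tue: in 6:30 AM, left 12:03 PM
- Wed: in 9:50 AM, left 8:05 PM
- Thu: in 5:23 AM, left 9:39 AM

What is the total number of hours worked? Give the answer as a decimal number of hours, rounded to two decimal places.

Mon: 6:57 AM–1:20 PM = 6 h 23 min; less 30 min break → 5 h 53 min
Tue: 6:30 AM–12:03 PM = 5 h 33 min; less 30 min break → 5 h 3 min
Wed: 9:50 AM–8:05 PM = 10 h 15 min; less 30 min break → 9 h 45 min
Thu: 5:23 AM–9:39 AM = 4 h 16 min; less 30 min break → 3 h 46 min
Total: 5 h 53 min + 5 h 3 min + 9 h 45 min + 3 h 46 min = 24 h 27 min.

24.45 hours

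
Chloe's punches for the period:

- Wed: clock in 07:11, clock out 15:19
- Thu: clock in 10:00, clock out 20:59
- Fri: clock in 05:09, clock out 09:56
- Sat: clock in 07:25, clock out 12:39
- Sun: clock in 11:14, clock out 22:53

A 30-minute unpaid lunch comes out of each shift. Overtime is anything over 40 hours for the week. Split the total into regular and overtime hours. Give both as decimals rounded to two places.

Regular 38.28 hours, overtime 0.00 hours

Wed: 07:11–15:19 = 8 h 8 min; less 30 min break → 7 h 38 min
Thu: 10:00–20:59 = 10 h 59 min; less 30 min break → 10 h 29 min
Fri: 05:09–09:56 = 4 h 47 min; less 30 min break → 4 h 17 min
Sat: 07:25–12:39 = 5 h 14 min; less 30 min break → 4 h 44 min
Sun: 11:14–22:53 = 11 h 39 min; less 30 min break → 11 h 9 min
Total worked: 38 h 17 min = 38.28 h.
Threshold 40 h → overtime 0 h 0 min, regular 38 h 17 min.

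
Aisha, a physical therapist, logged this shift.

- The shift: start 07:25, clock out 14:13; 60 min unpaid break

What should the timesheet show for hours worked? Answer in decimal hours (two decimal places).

The shift: 07:25–14:13 = 6 h 48 min; less 60 min break → 5 h 48 min

5.80 hours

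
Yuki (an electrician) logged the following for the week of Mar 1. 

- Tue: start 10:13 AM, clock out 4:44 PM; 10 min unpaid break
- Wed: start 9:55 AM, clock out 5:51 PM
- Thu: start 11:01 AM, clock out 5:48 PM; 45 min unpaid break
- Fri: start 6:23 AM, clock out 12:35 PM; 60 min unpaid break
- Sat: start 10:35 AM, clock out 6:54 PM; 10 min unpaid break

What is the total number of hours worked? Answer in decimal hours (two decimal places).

Tue: 10:13 AM–4:44 PM = 6 h 31 min; less 10 min break → 6 h 21 min
Wed: 9:55 AM–5:51 PM = 7 h 56 min
Thu: 11:01 AM–5:48 PM = 6 h 47 min; less 45 min break → 6 h 2 min
Fri: 6:23 AM–12:35 PM = 6 h 12 min; less 60 min break → 5 h 12 min
Sat: 10:35 AM–6:54 PM = 8 h 19 min; less 10 min break → 8 h 9 min
Total: 6 h 21 min + 7 h 56 min + 6 h 2 min + 5 h 12 min + 8 h 9 min = 33 h 40 min.

33.67 hours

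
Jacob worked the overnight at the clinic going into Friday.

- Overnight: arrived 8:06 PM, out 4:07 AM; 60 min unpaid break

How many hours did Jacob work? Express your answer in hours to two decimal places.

7.02 hours

Overnight: 8:06 PM → midnight = 3 h 54 min; midnight → 4:07 AM = 4 h 7 min; span 8 h 1 min; less 60 min break → 7 h 1 min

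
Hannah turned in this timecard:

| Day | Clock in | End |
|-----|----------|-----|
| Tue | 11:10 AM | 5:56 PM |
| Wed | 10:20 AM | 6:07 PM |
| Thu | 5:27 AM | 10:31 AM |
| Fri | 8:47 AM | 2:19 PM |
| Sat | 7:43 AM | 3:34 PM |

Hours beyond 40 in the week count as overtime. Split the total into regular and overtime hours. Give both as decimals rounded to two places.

Tue: 11:10 AM–5:56 PM = 6 h 46 min
Wed: 10:20 AM–6:07 PM = 7 h 47 min
Thu: 5:27 AM–10:31 AM = 5 h 4 min
Fri: 8:47 AM–2:19 PM = 5 h 32 min
Sat: 7:43 AM–3:34 PM = 7 h 51 min
Total worked: 33 h 0 min = 33.00 h.
Threshold 40 h → overtime 0 h 0 min, regular 33 h 0 min.

Regular 33.00 hours, overtime 0.00 hours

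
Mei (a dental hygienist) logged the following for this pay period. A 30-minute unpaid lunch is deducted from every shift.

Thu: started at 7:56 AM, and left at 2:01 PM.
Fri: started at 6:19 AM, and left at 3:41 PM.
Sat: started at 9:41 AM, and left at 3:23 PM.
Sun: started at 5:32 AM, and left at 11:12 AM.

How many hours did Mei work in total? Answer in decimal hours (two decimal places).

Thu: 7:56 AM–2:01 PM = 6 h 5 min; less 30 min break → 5 h 35 min
Fri: 6:19 AM–3:41 PM = 9 h 22 min; less 30 min break → 8 h 52 min
Sat: 9:41 AM–3:23 PM = 5 h 42 min; less 30 min break → 5 h 12 min
Sun: 5:32 AM–11:12 AM = 5 h 40 min; less 30 min break → 5 h 10 min
Total: 5 h 35 min + 8 h 52 min + 5 h 12 min + 5 h 10 min = 24 h 49 min.

24.82 hours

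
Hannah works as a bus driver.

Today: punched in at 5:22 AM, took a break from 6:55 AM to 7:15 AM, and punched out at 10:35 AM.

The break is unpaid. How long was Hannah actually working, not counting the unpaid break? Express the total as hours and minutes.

4 h 53 min

Today: 5:22 AM–10:35 AM = 5 h 13 min; less 20 min break → 4 h 53 min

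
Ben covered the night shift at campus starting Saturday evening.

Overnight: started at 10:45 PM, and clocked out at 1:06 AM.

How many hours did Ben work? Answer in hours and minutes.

2 h 21 min

Overnight: 10:45 PM → midnight = 1 h 15 min; midnight → 1:06 AM = 1 h 6 min; span 2 h 21 min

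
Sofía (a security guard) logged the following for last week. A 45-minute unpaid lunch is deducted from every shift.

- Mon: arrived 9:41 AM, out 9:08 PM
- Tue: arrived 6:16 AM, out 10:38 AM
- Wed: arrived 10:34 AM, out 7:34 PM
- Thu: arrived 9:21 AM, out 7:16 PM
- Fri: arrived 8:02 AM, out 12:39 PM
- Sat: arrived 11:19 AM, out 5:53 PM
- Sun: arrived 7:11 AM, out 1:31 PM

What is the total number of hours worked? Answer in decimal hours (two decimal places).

Mon: 9:41 AM–9:08 PM = 11 h 27 min; less 45 min break → 10 h 42 min
Tue: 6:16 AM–10:38 AM = 4 h 22 min; less 45 min break → 3 h 37 min
Wed: 10:34 AM–7:34 PM = 9 h 0 min; less 45 min break → 8 h 15 min
Thu: 9:21 AM–7:16 PM = 9 h 55 min; less 45 min break → 9 h 10 min
Fri: 8:02 AM–12:39 PM = 4 h 37 min; less 45 min break → 3 h 52 min
Sat: 11:19 AM–5:53 PM = 6 h 34 min; less 45 min break → 5 h 49 min
Sun: 7:11 AM–1:31 PM = 6 h 20 min; less 45 min break → 5 h 35 min
Total: 10 h 42 min + 3 h 37 min + 8 h 15 min + 9 h 10 min + 3 h 52 min + 5 h 49 min + 5 h 35 min = 47 h 0 min.

47.00 hours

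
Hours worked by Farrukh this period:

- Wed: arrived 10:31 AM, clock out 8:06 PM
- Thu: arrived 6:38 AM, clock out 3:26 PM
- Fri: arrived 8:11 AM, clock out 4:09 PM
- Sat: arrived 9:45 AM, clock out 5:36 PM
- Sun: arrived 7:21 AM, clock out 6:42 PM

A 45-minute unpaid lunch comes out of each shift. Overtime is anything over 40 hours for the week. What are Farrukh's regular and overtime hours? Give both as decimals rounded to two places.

Regular 40.00 hours, overtime 1.80 hours

Wed: 10:31 AM–8:06 PM = 9 h 35 min; less 45 min break → 8 h 50 min
Thu: 6:38 AM–3:26 PM = 8 h 48 min; less 45 min break → 8 h 3 min
Fri: 8:11 AM–4:09 PM = 7 h 58 min; less 45 min break → 7 h 13 min
Sat: 9:45 AM–5:36 PM = 7 h 51 min; less 45 min break → 7 h 6 min
Sun: 7:21 AM–6:42 PM = 11 h 21 min; less 45 min break → 10 h 36 min
Total worked: 41 h 48 min = 41.80 h.
Threshold 40 h → overtime 1 h 48 min, regular 40 h 0 min.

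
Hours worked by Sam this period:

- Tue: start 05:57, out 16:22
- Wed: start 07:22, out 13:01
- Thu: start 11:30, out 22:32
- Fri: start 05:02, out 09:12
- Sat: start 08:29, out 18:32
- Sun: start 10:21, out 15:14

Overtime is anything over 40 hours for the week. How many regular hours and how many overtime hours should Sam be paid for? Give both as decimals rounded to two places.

Tue: 05:57–16:22 = 10 h 25 min
Wed: 07:22–13:01 = 5 h 39 min
Thu: 11:30–22:32 = 11 h 2 min
Fri: 05:02–09:12 = 4 h 10 min
Sat: 08:29–18:32 = 10 h 3 min
Sun: 10:21–15:14 = 4 h 53 min
Total worked: 46 h 12 min = 46.20 h.
Threshold 40 h → overtime 6 h 12 min, regular 40 h 0 min.

Regular 40.00 hours, overtime 6.20 hours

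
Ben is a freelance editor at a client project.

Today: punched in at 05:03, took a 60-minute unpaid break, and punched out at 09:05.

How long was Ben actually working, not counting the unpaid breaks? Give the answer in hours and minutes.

Today: 05:03–09:05 = 4 h 2 min; less 60 min break → 3 h 2 min

3 h 2 min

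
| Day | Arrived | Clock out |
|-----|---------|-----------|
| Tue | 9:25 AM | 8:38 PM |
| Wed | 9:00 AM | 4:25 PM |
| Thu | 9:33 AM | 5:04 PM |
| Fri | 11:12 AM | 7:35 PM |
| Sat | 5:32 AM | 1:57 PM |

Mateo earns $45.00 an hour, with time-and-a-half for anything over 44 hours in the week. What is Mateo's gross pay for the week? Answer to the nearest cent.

$1932.75

Tue: 9:25 AM–8:38 PM = 11 h 13 min
Wed: 9:00 AM–4:25 PM = 7 h 25 min
Thu: 9:33 AM–5:04 PM = 7 h 31 min
Fri: 11:12 AM–7:35 PM = 8 h 23 min
Sat: 5:32 AM–1:57 PM = 8 h 25 min
Total worked: 42 h 57 min = 2577 min.
Regular 42 h 57 min = 2577 min at $45.00/h; overtime 0 h 0 min = 0 min at $67.50/h.
Pay = (2577 × $45.00 + 0 × $67.50) ÷ 60 = $1932.75.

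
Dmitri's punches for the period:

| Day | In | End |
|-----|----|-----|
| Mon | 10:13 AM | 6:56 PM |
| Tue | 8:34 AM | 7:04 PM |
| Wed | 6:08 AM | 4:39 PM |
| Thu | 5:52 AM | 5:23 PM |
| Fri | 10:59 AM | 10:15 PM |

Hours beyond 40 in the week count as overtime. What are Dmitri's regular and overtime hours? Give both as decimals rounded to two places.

Mon: 10:13 AM–6:56 PM = 8 h 43 min
Tue: 8:34 AM–7:04 PM = 10 h 30 min
Wed: 6:08 AM–4:39 PM = 10 h 31 min
Thu: 5:52 AM–5:23 PM = 11 h 31 min
Fri: 10:59 AM–10:15 PM = 11 h 16 min
Total worked: 52 h 31 min = 52.52 h.
Threshold 40 h → overtime 12 h 31 min, regular 40 h 0 min.

Regular 40.00 hours, overtime 12.52 hours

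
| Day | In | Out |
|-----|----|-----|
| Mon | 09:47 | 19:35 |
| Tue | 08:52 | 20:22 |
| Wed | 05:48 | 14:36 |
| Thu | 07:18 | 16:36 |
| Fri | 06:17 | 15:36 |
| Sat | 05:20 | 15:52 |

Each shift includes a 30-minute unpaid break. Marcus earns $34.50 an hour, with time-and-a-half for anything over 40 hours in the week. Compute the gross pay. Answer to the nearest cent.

$2220.94

Mon: 09:47–19:35 = 9 h 48 min; less 30 min break → 9 h 18 min
Tue: 08:52–20:22 = 11 h 30 min; less 30 min break → 11 h 0 min
Wed: 05:48–14:36 = 8 h 48 min; less 30 min break → 8 h 18 min
Thu: 07:18–16:36 = 9 h 18 min; less 30 min break → 8 h 48 min
Fri: 06:17–15:36 = 9 h 19 min; less 30 min break → 8 h 49 min
Sat: 05:20–15:52 = 10 h 32 min; less 30 min break → 10 h 2 min
Total worked: 56 h 15 min = 3375 min.
Regular 40 h 0 min = 2400 min at $34.50/h; overtime 16 h 15 min = 975 min at $51.75/h.
Pay = (2400 × $34.50 + 975 × $51.75) ÷ 60 = $2220.94.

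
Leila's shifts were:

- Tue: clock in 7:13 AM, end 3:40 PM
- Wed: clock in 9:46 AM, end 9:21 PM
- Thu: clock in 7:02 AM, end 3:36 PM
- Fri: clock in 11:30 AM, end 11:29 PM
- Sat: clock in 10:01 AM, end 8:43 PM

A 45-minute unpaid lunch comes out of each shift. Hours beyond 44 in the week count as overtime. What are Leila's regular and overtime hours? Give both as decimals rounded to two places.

Tue: 7:13 AM–3:40 PM = 8 h 27 min; less 45 min break → 7 h 42 min
Wed: 9:46 AM–9:21 PM = 11 h 35 min; less 45 min break → 10 h 50 min
Thu: 7:02 AM–3:36 PM = 8 h 34 min; less 45 min break → 7 h 49 min
Fri: 11:30 AM–11:29 PM = 11 h 59 min; less 45 min break → 11 h 14 min
Sat: 10:01 AM–8:43 PM = 10 h 42 min; less 45 min break → 9 h 57 min
Total worked: 47 h 32 min = 47.53 h.
Threshold 44 h → overtime 3 h 32 min, regular 44 h 0 min.

Regular 44.00 hours, overtime 3.53 hours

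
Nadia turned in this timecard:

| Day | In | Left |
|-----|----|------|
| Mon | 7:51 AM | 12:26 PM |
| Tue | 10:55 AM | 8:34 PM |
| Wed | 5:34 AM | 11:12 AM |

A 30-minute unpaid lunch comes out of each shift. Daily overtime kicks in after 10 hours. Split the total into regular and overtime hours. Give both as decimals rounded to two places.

Regular 18.37 hours, overtime 0.00 hours

Mon: 7:51 AM–12:26 PM = 4 h 35 min; less 30 min break → 4 h 5 min
Tue: 10:55 AM–8:34 PM = 9 h 39 min; less 30 min break → 9 h 9 min
Wed: 5:34 AM–11:12 AM = 5 h 38 min; less 30 min break → 5 h 8 min
Mon reg 4 h 5 min / OT 0 h 0 min; Tue reg 9 h 9 min / OT 0 h 0 min; Wed reg 5 h 8 min / OT 0 h 0 min.
Totals: regular 18 h 22 min, overtime 0 h 0 min.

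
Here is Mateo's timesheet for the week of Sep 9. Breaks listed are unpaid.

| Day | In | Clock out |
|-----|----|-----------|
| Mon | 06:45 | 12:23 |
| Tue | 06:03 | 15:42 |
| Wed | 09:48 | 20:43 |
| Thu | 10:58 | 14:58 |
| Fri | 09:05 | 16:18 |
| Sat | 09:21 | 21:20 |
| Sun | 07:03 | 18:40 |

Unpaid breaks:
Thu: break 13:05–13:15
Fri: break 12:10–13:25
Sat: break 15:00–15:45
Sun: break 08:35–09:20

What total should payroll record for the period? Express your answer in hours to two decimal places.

Mon: 06:45–12:23 = 5 h 38 min
Tue: 06:03–15:42 = 9 h 39 min
Wed: 09:48–20:43 = 10 h 55 min
Thu: 10:58–14:58 = 4 h 0 min; less 10 min break → 3 h 50 min
Fri: 09:05–16:18 = 7 h 13 min; less 75 min break → 5 h 58 min
Sat: 09:21–21:20 = 11 h 59 min; less 45 min break → 11 h 14 min
Sun: 07:03–18:40 = 11 h 37 min; less 45 min break → 10 h 52 min
Total: 5 h 38 min + 9 h 39 min + 10 h 55 min + 3 h 50 min + 5 h 58 min + 11 h 14 min + 10 h 52 min = 58 h 6 min.

58.10 hours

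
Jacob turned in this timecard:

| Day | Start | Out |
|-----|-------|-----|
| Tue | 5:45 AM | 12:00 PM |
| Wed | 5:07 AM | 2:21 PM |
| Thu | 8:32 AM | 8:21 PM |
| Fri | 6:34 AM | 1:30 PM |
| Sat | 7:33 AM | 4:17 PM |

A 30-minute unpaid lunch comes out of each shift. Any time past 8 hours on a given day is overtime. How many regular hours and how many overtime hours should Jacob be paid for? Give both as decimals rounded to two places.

Regular 36.18 hours, overtime 4.28 hours

Tue: 5:45 AM–12:00 PM = 6 h 15 min; less 30 min break → 5 h 45 min
Wed: 5:07 AM–2:21 PM = 9 h 14 min; less 30 min break → 8 h 44 min
Thu: 8:32 AM–8:21 PM = 11 h 49 min; less 30 min break → 11 h 19 min
Fri: 6:34 AM–1:30 PM = 6 h 56 min; less 30 min break → 6 h 26 min
Sat: 7:33 AM–4:17 PM = 8 h 44 min; less 30 min break → 8 h 14 min
Tue reg 5 h 45 min / OT 0 h 0 min; Wed reg 8 h 0 min / OT 0 h 44 min; Thu reg 8 h 0 min / OT 3 h 19 min; Fri reg 6 h 26 min / OT 0 h 0 min; Sat reg 8 h 0 min / OT 0 h 14 min.
Totals: regular 36 h 11 min, overtime 4 h 17 min.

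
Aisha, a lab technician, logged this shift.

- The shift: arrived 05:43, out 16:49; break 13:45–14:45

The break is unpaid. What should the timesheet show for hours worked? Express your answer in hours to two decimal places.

10.10 hours

The shift: 05:43–16:49 = 11 h 6 min; less 60 min break → 10 h 6 min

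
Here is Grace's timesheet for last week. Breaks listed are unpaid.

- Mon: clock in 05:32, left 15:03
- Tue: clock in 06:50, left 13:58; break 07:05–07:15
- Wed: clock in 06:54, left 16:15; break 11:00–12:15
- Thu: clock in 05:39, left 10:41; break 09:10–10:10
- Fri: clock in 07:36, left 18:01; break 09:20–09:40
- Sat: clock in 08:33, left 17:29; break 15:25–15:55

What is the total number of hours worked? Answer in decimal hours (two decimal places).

47.13 hours

Mon: 05:32–15:03 = 9 h 31 min
Tue: 06:50–13:58 = 7 h 8 min; less 10 min break → 6 h 58 min
Wed: 06:54–16:15 = 9 h 21 min; less 75 min break → 8 h 6 min
Thu: 05:39–10:41 = 5 h 2 min; less 60 min break → 4 h 2 min
Fri: 07:36–18:01 = 10 h 25 min; less 20 min break → 10 h 5 min
Sat: 08:33–17:29 = 8 h 56 min; less 30 min break → 8 h 26 min
Total: 9 h 31 min + 6 h 58 min + 8 h 6 min + 4 h 2 min + 10 h 5 min + 8 h 26 min = 47 h 8 min.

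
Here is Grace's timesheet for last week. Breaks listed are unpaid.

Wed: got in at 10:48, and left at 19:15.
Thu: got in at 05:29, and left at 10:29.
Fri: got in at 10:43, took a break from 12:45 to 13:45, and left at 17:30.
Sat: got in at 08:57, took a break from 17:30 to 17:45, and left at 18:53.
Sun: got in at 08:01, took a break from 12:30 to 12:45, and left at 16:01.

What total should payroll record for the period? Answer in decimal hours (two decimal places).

Wed: 10:48–19:15 = 8 h 27 min
Thu: 05:29–10:29 = 5 h 0 min
Fri: 10:43–17:30 = 6 h 47 min; less 60 min break → 5 h 47 min
Sat: 08:57–18:53 = 9 h 56 min; less 15 min break → 9 h 41 min
Sun: 08:01–16:01 = 8 h 0 min; less 15 min break → 7 h 45 min
Total: 8 h 27 min + 5 h 0 min + 5 h 47 min + 9 h 41 min + 7 h 45 min = 36 h 40 min.

36.67 hours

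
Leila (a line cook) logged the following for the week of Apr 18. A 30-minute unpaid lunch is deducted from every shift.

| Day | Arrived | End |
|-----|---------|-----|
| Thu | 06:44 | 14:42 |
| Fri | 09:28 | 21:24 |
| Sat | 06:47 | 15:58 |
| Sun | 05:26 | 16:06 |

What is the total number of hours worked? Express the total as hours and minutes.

37 h 45 min

Thu: 06:44–14:42 = 7 h 58 min; less 30 min break → 7 h 28 min
Fri: 09:28–21:24 = 11 h 56 min; less 30 min break → 11 h 26 min
Sat: 06:47–15:58 = 9 h 11 min; less 30 min break → 8 h 41 min
Sun: 05:26–16:06 = 10 h 40 min; less 30 min break → 10 h 10 min
Total: 7 h 28 min + 11 h 26 min + 8 h 41 min + 10 h 10 min = 37 h 45 min.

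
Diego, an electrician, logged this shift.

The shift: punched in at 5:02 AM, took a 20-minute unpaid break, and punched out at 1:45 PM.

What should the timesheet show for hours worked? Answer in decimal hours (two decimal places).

The shift: 5:02 AM–1:45 PM = 8 h 43 min; less 20 min break → 8 h 23 min

8.38 hours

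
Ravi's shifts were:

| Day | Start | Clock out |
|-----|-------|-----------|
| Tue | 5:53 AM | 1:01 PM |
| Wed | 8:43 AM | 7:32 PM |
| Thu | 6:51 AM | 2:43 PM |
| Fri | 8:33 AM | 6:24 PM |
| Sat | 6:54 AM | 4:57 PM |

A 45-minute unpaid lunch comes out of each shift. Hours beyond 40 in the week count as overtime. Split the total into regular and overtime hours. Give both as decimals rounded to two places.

Regular 40.00 hours, overtime 1.97 hours

Tue: 5:53 AM–1:01 PM = 7 h 8 min; less 45 min break → 6 h 23 min
Wed: 8:43 AM–7:32 PM = 10 h 49 min; less 45 min break → 10 h 4 min
Thu: 6:51 AM–2:43 PM = 7 h 52 min; less 45 min break → 7 h 7 min
Fri: 8:33 AM–6:24 PM = 9 h 51 min; less 45 min break → 9 h 6 min
Sat: 6:54 AM–4:57 PM = 10 h 3 min; less 45 min break → 9 h 18 min
Total worked: 41 h 58 min = 41.97 h.
Threshold 40 h → overtime 1 h 58 min, regular 40 h 0 min.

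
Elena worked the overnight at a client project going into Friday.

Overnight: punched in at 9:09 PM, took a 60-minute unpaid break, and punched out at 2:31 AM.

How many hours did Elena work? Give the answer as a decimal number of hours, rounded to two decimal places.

4.37 hours

Overnight: 9:09 PM → midnight = 2 h 51 min; midnight → 2:31 AM = 2 h 31 min; span 5 h 22 min; less 60 min break → 4 h 22 min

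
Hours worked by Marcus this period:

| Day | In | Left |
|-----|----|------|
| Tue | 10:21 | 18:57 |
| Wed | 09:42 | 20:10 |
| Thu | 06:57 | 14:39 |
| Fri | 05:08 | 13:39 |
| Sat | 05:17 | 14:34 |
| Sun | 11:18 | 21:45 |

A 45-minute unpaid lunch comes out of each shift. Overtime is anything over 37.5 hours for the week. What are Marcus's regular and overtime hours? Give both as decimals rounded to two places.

Tue: 10:21–18:57 = 8 h 36 min; less 45 min break → 7 h 51 min
Wed: 09:42–20:10 = 10 h 28 min; less 45 min break → 9 h 43 min
Thu: 06:57–14:39 = 7 h 42 min; less 45 min break → 6 h 57 min
Fri: 05:08–13:39 = 8 h 31 min; less 45 min break → 7 h 46 min
Sat: 05:17–14:34 = 9 h 17 min; less 45 min break → 8 h 32 min
Sun: 11:18–21:45 = 10 h 27 min; less 45 min break → 9 h 42 min
Total worked: 50 h 31 min = 50.52 h.
Threshold 37.5 h → overtime 13 h 1 min, regular 37 h 30 min.

Regular 37.50 hours, overtime 13.02 hours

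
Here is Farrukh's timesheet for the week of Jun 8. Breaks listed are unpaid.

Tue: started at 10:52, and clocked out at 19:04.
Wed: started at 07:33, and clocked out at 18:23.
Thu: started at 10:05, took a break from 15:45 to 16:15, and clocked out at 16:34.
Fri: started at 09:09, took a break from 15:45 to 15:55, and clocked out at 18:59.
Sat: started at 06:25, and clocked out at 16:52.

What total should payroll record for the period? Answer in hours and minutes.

Tue: 10:52–19:04 = 8 h 12 min
Wed: 07:33–18:23 = 10 h 50 min
Thu: 10:05–16:34 = 6 h 29 min; less 30 min break → 5 h 59 min
Fri: 09:09–18:59 = 9 h 50 min; less 10 min break → 9 h 40 min
Sat: 06:25–16:52 = 10 h 27 min
Total: 8 h 12 min + 10 h 50 min + 5 h 59 min + 9 h 40 min + 10 h 27 min = 45 h 8 min.

45 h 8 min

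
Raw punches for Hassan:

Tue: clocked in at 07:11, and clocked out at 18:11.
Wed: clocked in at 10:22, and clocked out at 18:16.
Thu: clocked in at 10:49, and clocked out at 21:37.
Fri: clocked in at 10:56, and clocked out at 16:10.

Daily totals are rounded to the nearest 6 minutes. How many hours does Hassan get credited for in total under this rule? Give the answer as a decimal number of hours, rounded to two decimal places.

Tue: 07:11–18:11 = 11 h 0 min → rounds to 11 h 0 min
Wed: 10:22–18:16 = 7 h 54 min → rounds to 7 h 54 min
Thu: 10:49–21:37 = 10 h 48 min → rounds to 10 h 48 min
Fri: 10:56–16:10 = 5 h 14 min → rounds to 5 h 12 min
Total credited: 34 h 54 min.

34.90 hours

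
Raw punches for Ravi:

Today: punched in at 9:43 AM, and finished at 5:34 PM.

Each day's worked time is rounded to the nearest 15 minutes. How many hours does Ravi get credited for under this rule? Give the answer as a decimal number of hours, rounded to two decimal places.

7.75 hours

Today: 9:43 AM–5:34 PM = 7 h 51 min → rounds to 7 h 45 min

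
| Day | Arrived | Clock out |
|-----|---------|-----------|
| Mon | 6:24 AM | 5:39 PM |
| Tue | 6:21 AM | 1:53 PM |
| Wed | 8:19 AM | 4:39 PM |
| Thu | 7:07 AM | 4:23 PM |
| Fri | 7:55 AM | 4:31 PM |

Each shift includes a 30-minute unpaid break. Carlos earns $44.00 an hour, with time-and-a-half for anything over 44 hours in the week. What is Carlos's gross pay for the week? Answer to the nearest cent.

Mon: 6:24 AM–5:39 PM = 11 h 15 min; less 30 min break → 10 h 45 min
Tue: 6:21 AM–1:53 PM = 7 h 32 min; less 30 min break → 7 h 2 min
Wed: 8:19 AM–4:39 PM = 8 h 20 min; less 30 min break → 7 h 50 min
Thu: 7:07 AM–4:23 PM = 9 h 16 min; less 30 min break → 8 h 46 min
Fri: 7:55 AM–4:31 PM = 8 h 36 min; less 30 min break → 8 h 6 min
Total worked: 42 h 29 min = 2549 min.
Regular 42 h 29 min = 2549 min at $44.00/h; overtime 0 h 0 min = 0 min at $66.00/h.
Pay = (2549 × $44.00 + 0 × $66.00) ÷ 60 = $1869.27.

$1869.27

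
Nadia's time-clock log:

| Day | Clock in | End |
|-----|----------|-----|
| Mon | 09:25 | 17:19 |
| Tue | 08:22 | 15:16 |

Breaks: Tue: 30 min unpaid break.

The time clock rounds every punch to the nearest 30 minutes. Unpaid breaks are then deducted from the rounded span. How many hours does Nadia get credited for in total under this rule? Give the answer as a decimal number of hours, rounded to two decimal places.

14.50 hours

Mon: in 09:25→09:30, out 17:19→17:30; 8 h 0 min
Tue: in 08:22→08:30, out 15:16→15:30; 7 h 0 min − 30 min = 6 h 30 min
Total credited: 14 h 30 min.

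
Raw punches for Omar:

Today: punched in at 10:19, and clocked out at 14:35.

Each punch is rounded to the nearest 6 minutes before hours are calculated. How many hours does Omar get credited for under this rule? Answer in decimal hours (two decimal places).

4.30 hours

Today: in 10:19→10:18, out 14:35→14:36; 4 h 18 min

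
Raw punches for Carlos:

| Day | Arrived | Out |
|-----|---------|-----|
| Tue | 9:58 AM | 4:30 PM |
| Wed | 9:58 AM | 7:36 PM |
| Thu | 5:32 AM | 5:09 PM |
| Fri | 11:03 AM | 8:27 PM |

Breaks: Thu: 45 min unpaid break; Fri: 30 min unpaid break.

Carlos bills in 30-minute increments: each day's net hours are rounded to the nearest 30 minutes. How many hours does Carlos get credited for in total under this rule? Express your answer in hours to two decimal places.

36.00 hours

Tue: 9:58 AM–4:30 PM = 6 h 32 min → rounds to 6 h 30 min
Wed: 9:58 AM–7:36 PM = 9 h 38 min → rounds to 9 h 30 min
Thu: 5:32 AM–5:09 PM = 11 h 37 min − 45 min = 10 h 52 min → rounds to 11 h 0 min
Fri: 11:03 AM–8:27 PM = 9 h 24 min − 30 min = 8 h 54 min → rounds to 9 h 0 min
Total credited: 36 h 0 min.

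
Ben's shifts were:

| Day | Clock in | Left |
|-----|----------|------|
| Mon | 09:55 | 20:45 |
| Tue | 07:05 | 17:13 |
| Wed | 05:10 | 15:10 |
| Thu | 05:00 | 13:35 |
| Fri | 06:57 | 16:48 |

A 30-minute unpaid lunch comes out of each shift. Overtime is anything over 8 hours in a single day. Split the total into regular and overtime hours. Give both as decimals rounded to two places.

Mon: 09:55–20:45 = 10 h 50 min; less 30 min break → 10 h 20 min
Tue: 07:05–17:13 = 10 h 8 min; less 30 min break → 9 h 38 min
Wed: 05:10–15:10 = 10 h 0 min; less 30 min break → 9 h 30 min
Thu: 05:00–13:35 = 8 h 35 min; less 30 min break → 8 h 5 min
Fri: 06:57–16:48 = 9 h 51 min; less 30 min break → 9 h 21 min
Mon reg 8 h 0 min / OT 2 h 20 min; Tue reg 8 h 0 min / OT 1 h 38 min; Wed reg 8 h 0 min / OT 1 h 30 min; Thu reg 8 h 0 min / OT 0 h 5 min; Fri reg 8 h 0 min / OT 1 h 21 min.
Totals: regular 40 h 0 min, overtime 6 h 54 min.

Regular 40.00 hours, overtime 6.90 hours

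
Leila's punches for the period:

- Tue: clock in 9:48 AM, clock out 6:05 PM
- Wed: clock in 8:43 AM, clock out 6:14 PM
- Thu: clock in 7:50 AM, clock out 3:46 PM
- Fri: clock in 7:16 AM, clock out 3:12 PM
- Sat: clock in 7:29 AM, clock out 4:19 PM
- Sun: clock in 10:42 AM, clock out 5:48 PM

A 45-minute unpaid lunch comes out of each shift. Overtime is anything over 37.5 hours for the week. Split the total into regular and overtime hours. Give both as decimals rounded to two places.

Tue: 9:48 AM–6:05 PM = 8 h 17 min; less 45 min break → 7 h 32 min
Wed: 8:43 AM–6:14 PM = 9 h 31 min; less 45 min break → 8 h 46 min
Thu: 7:50 AM–3:46 PM = 7 h 56 min; less 45 min break → 7 h 11 min
Fri: 7:16 AM–3:12 PM = 7 h 56 min; less 45 min break → 7 h 11 min
Sat: 7:29 AM–4:19 PM = 8 h 50 min; less 45 min break → 8 h 5 min
Sun: 10:42 AM–5:48 PM = 7 h 6 min; less 45 min break → 6 h 21 min
Total worked: 45 h 6 min = 45.10 h.
Threshold 37.5 h → overtime 7 h 36 min, regular 37 h 30 min.

Regular 37.50 hours, overtime 7.60 hours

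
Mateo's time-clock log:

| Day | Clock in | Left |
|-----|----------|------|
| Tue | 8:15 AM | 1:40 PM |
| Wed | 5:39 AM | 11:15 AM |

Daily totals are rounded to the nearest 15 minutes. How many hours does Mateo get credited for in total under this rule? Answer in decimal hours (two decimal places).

11.00 hours

Tue: 8:15 AM–1:40 PM = 5 h 25 min → rounds to 5 h 30 min
Wed: 5:39 AM–11:15 AM = 5 h 36 min → rounds to 5 h 30 min
Total credited: 11 h 0 min.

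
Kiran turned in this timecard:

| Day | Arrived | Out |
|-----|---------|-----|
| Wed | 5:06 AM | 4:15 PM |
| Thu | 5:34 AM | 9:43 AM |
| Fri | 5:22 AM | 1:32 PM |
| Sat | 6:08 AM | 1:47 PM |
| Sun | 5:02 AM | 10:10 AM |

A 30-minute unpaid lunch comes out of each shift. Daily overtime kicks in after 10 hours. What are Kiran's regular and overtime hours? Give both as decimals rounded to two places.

Wed: 5:06 AM–4:15 PM = 11 h 9 min; less 30 min break → 10 h 39 min
Thu: 5:34 AM–9:43 AM = 4 h 9 min; less 30 min break → 3 h 39 min
Fri: 5:22 AM–1:32 PM = 8 h 10 min; less 30 min break → 7 h 40 min
Sat: 6:08 AM–1:47 PM = 7 h 39 min; less 30 min break → 7 h 9 min
Sun: 5:02 AM–10:10 AM = 5 h 8 min; less 30 min break → 4 h 38 min
Wed reg 10 h 0 min / OT 0 h 39 min; Thu reg 3 h 39 min / OT 0 h 0 min; Fri reg 7 h 40 min / OT 0 h 0 min; Sat reg 7 h 9 min / OT 0 h 0 min; Sun reg 4 h 38 min / OT 0 h 0 min.
Totals: regular 33 h 6 min, overtime 0 h 39 min.

Regular 33.10 hours, overtime 0.65 hours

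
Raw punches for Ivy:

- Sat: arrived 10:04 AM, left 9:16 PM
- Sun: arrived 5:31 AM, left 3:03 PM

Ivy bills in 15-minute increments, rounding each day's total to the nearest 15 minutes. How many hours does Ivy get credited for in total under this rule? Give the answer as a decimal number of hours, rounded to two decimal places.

20.75 hours

Sat: 10:04 AM–9:16 PM = 11 h 12 min → rounds to 11 h 15 min
Sun: 5:31 AM–3:03 PM = 9 h 32 min → rounds to 9 h 30 min
Total credited: 20 h 45 min.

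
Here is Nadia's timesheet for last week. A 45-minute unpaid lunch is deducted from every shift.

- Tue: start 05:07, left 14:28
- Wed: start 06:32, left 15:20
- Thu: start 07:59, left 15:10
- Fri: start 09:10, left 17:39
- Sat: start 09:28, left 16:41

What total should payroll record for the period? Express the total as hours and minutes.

37 h 17 min

Tue: 05:07–14:28 = 9 h 21 min; less 45 min break → 8 h 36 min
Wed: 06:32–15:20 = 8 h 48 min; less 45 min break → 8 h 3 min
Thu: 07:59–15:10 = 7 h 11 min; less 45 min break → 6 h 26 min
Fri: 09:10–17:39 = 8 h 29 min; less 45 min break → 7 h 44 min
Sat: 09:28–16:41 = 7 h 13 min; less 45 min break → 6 h 28 min
Total: 8 h 36 min + 8 h 3 min + 6 h 26 min + 7 h 44 min + 6 h 28 min = 37 h 17 min.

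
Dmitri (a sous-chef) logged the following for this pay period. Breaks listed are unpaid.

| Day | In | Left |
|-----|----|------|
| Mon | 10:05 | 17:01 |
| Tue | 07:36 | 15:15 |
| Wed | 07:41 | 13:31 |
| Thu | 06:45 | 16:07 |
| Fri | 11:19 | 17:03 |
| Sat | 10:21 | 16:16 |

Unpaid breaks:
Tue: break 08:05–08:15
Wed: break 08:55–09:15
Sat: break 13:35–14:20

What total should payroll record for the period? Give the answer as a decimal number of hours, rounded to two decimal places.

40.18 hours

Mon: 10:05–17:01 = 6 h 56 min
Tue: 07:36–15:15 = 7 h 39 min; less 10 min break → 7 h 29 min
Wed: 07:41–13:31 = 5 h 50 min; less 20 min break → 5 h 30 min
Thu: 06:45–16:07 = 9 h 22 min
Fri: 11:19–17:03 = 5 h 44 min
Sat: 10:21–16:16 = 5 h 55 min; less 45 min break → 5 h 10 min
Total: 6 h 56 min + 7 h 29 min + 5 h 30 min + 9 h 22 min + 5 h 44 min + 5 h 10 min = 40 h 11 min.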